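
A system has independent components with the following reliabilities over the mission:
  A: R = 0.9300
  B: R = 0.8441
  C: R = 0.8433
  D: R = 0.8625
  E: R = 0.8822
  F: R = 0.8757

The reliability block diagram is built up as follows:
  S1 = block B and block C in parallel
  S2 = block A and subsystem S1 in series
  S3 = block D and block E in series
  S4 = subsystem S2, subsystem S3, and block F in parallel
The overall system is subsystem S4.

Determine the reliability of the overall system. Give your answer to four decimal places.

Parallel (B and C): 1 − (1 − 0.844100)(1 − 0.843300) = 0.975570
Series (A and [0.975570]): 0.930000 × 0.975570 = 0.907280
Series (D and E): 0.862500 × 0.882200 = 0.760898
Parallel ([0.907280], [0.760898], and F): 1 − (1 − 0.907280)(1 − 0.760898)(1 − 0.875700) = 0.9972

0.9972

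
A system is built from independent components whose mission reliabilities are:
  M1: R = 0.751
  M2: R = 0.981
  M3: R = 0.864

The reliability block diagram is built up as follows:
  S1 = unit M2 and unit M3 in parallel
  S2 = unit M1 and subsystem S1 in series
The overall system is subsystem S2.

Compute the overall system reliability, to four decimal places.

Parallel (M2 and M3): 1 − (1 − 0.981000)(1 − 0.864000) = 0.997416
Series (M1 and [0.997416]): 0.751000 × 0.997416 = 0.7491

0.7491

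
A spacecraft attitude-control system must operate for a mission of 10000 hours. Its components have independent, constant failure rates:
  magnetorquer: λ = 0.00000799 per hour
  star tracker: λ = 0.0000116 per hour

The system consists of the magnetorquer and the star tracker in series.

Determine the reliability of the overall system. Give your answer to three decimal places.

0.822

R(magnetorquer) = exp(−0.00000799 × 10000) = 0.92321
R(star tracker) = exp(−0.0000116 × 10000) = 0.89048
Series (magnetorquer and star tracker): 0.92321 × 0.89048 = 0.822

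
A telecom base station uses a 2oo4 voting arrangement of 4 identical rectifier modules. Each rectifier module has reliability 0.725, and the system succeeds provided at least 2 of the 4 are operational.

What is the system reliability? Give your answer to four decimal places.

0.9340

R = Σ_{i=2}^{4} C(4,i) p^i (1−p)^{4−i} with p = 0.725
C(4,2)·0.725^2·0.275^2 = 0.238502
C(4,3)·0.725^3·0.275^1 = 0.419186
C(4,4)·0.725^4·0.275^0 = 0.276282
Sum = 0.9340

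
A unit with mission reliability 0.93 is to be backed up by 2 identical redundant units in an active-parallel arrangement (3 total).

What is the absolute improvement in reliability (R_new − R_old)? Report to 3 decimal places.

0.070

R_before = 0.93
R_after = 1 − (1 − 0.93)^3 = 1.000
ΔR = 1.000 − 0.93 = 0.070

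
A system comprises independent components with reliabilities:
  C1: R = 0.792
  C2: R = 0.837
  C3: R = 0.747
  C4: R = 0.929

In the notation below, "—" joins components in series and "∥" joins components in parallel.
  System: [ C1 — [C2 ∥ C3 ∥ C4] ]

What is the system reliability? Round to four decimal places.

Parallel (C2, C3, and C4): 1 − (1 − 0.837000)(1 − 0.747000)(1 − 0.929000) = 0.997072
Series (C1 and [0.997072]): 0.792000 × 0.997072 = 0.7897

0.7897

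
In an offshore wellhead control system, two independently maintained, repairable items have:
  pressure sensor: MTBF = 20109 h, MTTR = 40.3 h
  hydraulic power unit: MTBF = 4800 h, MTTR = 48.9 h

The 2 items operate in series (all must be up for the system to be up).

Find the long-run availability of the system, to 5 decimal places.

A(pressure sensor) = MTBF/(MTBF+MTTR) = 20109/(20109+40.3) = 0.998000
A(hydraulic power unit) = MTBF/(MTBF+MTTR) = 4800/(4800+48.9) = 0.989915
Series availability: 0.998000 × 0.989915 = 0.98794

0.98794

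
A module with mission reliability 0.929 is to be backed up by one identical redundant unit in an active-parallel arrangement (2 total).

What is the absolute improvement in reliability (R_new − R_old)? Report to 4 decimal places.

R_before = 0.929
R_after = 1 − (1 − 0.929)^2 = 0.9950
ΔR = 0.9950 − 0.929 = 0.0660

0.0660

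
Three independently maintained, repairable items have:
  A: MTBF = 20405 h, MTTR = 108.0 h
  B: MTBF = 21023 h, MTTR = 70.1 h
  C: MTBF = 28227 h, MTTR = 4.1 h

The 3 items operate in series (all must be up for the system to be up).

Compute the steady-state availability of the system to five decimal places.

0.99129

A(A) = MTBF/(MTBF+MTTR) = 20405/(20405+108.0) = 0.994735
A(B) = MTBF/(MTBF+MTTR) = 21023/(21023+70.1) = 0.996677
A(C) = MTBF/(MTBF+MTTR) = 28227/(28227+4.1) = 0.999855
Series availability: 0.994735 × 0.996677 × 0.999855 = 0.99129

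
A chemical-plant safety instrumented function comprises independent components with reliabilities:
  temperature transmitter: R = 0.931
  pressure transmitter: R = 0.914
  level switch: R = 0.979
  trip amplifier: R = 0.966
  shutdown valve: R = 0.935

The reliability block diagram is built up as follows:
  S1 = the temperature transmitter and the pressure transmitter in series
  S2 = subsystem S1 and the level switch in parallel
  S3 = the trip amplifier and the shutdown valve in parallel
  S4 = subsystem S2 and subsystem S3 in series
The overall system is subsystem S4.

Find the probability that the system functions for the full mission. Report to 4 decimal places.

0.9947

Series (temperature transmitter and pressure transmitter): 0.931000 × 0.914000 = 0.850934
Parallel ([0.850934] and level switch): 1 − (1 − 0.850934)(1 − 0.979000) = 0.996870
Parallel (trip amplifier and shutdown valve): 1 − (1 − 0.966000)(1 − 0.935000) = 0.997790
Series ([0.996870] and [0.997790]): 0.996870 × 0.997790 = 0.9947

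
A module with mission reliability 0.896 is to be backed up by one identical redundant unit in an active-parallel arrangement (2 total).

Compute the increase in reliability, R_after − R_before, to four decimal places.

R_before = 0.896
R_after = 1 − (1 − 0.896)^2 = 0.9892
ΔR = 0.9892 − 0.896 = 0.0932

0.0932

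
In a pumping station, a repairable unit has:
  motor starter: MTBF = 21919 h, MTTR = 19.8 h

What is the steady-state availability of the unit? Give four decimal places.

0.9991

A(motor starter) = MTBF/(MTBF+MTTR) = 21919/(21919+19.8) = 0.9991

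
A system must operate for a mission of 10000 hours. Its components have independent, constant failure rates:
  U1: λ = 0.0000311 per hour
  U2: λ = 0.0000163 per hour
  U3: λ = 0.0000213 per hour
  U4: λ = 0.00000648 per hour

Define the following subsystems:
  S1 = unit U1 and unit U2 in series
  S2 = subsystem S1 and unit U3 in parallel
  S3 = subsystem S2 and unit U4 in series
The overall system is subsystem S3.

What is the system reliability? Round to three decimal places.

R(U1) = exp(−0.0000311 × 10000) = 0.73271
R(U2) = exp(−0.0000163 × 10000) = 0.84959
R(U3) = exp(−0.0000213 × 10000) = 0.80816
R(U4) = exp(−0.00000648 × 10000) = 0.93725
Series (U1 and U2): 0.73271 × 0.84959 = 0.62250
Parallel ([0.62250] and U3): 1 − (1 − 0.62250)(1 − 0.80816) = 0.92758
Series ([0.92758] and U4): 0.92758 × 0.93725 = 0.869

0.869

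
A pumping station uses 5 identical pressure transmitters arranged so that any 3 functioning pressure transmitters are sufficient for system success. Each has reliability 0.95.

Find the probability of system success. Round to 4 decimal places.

R = Σ_{i=3}^{5} C(5,i) p^i (1−p)^{5−i} with p = 0.95
C(5,3)·0.95^3·0.05^2 = 0.021434
C(5,4)·0.95^4·0.05^1 = 0.203627
C(5,5)·0.95^5·0.05^0 = 0.773781
Sum = 0.9988

0.9988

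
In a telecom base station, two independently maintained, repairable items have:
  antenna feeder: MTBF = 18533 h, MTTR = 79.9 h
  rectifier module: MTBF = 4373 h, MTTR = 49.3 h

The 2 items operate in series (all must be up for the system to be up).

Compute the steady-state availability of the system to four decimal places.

A(antenna feeder) = MTBF/(MTBF+MTTR) = 18533/(18533+79.9) = 0.995707
A(rectifier module) = MTBF/(MTBF+MTTR) = 4373/(4373+49.3) = 0.988852
Series availability: 0.995707 × 0.988852 = 0.9846

0.9846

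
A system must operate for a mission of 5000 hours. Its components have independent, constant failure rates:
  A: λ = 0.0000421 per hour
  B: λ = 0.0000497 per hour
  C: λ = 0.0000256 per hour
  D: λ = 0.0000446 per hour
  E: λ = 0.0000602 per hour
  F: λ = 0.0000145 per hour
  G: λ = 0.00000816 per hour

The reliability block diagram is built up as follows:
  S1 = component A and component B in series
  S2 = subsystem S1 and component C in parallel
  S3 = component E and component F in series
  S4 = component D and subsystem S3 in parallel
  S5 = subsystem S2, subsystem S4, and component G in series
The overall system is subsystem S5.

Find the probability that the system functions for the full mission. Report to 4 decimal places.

R(A) = exp(−0.0000421 × 5000) = 0.810179
R(B) = exp(−0.0000497 × 5000) = 0.779970
R(C) = exp(−0.0000256 × 5000) = 0.879853
R(D) = exp(−0.0000446 × 5000) = 0.800115
R(E) = exp(−0.0000602 × 5000) = 0.740078
R(F) = exp(−0.0000145 × 5000) = 0.930066
R(G) = exp(−0.00000816 × 5000) = 0.960021
Series (A and B): 0.810179 × 0.779970 = 0.631915
Parallel ([0.631915] and C): 1 − (1 − 0.631915)(1 − 0.879853) = 0.955776
Series (E and F): 0.740078 × 0.930066 = 0.688321
Parallel (D and [0.688321]): 1 − (1 − 0.800115)(1 − 0.688321) = 0.937700
Series ([0.955776], [0.937700], and G): 0.955776 × 0.937700 × 0.960021 = 0.8604

0.8604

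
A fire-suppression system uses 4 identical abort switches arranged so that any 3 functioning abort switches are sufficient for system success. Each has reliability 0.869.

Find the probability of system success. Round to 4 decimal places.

R = Σ_{i=3}^{4} C(4,i) p^i (1−p)^{4−i} with p = 0.869
C(4,3)·0.869^3·0.131^1 = 0.343867
C(4,4)·0.869^4·0.131^0 = 0.570268
Sum = 0.9141

0.9141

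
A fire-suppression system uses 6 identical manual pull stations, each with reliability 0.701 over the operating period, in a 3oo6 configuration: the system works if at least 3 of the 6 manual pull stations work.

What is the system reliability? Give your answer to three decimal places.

R = Σ_{i=3}^{6} C(6,i) p^i (1−p)^{6−i} with p = 0.701
C(6,3)·0.701^3·0.299^3 = 0.18416
C(6,4)·0.701^4·0.299^2 = 0.32382
C(6,5)·0.701^5·0.299^1 = 0.30368
C(6,6)·0.701^6·0.299^0 = 0.11866
Sum = 0.930

0.930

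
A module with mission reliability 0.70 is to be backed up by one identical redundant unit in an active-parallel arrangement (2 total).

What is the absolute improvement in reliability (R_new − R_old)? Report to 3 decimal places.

R_before = 0.70
R_after = 1 − (1 − 0.70)^2 = 0.910
ΔR = 0.910 − 0.70 = 0.210

0.210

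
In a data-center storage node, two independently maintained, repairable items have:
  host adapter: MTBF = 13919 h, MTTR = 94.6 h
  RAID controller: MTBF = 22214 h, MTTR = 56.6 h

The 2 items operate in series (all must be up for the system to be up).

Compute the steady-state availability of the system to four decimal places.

0.9907

A(host adapter) = MTBF/(MTBF+MTTR) = 13919/(13919+94.6) = 0.993249
A(RAID controller) = MTBF/(MTBF+MTTR) = 22214/(22214+56.6) = 0.997459
Series availability: 0.993249 × 0.997459 = 0.9907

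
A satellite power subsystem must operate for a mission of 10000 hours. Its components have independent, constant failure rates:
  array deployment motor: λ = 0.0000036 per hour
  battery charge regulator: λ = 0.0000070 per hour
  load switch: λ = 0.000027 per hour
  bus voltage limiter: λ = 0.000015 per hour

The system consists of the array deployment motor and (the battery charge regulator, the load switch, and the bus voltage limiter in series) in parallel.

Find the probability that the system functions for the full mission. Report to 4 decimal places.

0.9863

R(array deployment motor) = exp(−0.0000036 × 10000) = 0.964640
R(battery charge regulator) = exp(−0.0000070 × 10000) = 0.932394
R(load switch) = exp(−0.000027 × 10000) = 0.763379
R(bus voltage limiter) = exp(−0.000015 × 10000) = 0.860708
Series (battery charge regulator, load switch, and bus voltage limiter): 0.932394 × 0.763379 × 0.860708 = 0.612626
Parallel (array deployment motor and [0.612626]): 1 − (1 − 0.964640)(1 − 0.612626) = 0.9863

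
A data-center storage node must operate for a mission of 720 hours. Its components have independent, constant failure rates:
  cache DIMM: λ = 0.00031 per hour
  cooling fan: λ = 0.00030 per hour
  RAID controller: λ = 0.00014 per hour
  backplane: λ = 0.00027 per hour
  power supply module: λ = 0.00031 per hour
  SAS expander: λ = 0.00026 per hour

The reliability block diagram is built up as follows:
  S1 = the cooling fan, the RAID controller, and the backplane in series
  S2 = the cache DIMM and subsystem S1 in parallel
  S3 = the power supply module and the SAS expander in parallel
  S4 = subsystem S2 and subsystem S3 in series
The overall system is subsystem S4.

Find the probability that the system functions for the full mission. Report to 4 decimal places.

R(cache DIMM) = exp(−0.00031 × 720) = 0.799955
R(cooling fan) = exp(−0.00030 × 720) = 0.805735
R(RAID controller) = exp(−0.00014 × 720) = 0.904114
R(backplane) = exp(−0.00027 × 720) = 0.823329
R(power supply module) = exp(−0.00031 × 720) = 0.799955
R(SAS expander) = exp(−0.00026 × 720) = 0.829278
Series (cooling fan, RAID controller, and backplane): 0.805735 × 0.904114 × 0.823329 = 0.599776
Parallel (cache DIMM and [0.599776]): 1 − (1 − 0.799955)(1 − 0.599776) = 0.919937
Parallel (power supply module and SAS expander): 1 − (1 − 0.799955)(1 − 0.829278) = 0.965848
Series ([0.919937] and [0.965848]): 0.919937 × 0.965848 = 0.8885

0.8885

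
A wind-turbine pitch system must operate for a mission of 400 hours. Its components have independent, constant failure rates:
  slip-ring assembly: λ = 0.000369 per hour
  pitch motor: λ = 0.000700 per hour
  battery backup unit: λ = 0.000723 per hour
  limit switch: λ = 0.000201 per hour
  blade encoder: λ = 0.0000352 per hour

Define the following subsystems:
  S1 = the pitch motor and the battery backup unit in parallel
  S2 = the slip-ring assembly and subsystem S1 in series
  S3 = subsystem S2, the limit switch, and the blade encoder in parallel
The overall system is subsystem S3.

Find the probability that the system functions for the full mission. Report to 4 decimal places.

R(slip-ring assembly) = exp(−0.000369 × 400) = 0.862776
R(pitch motor) = exp(−0.000700 × 400) = 0.755784
R(battery backup unit) = exp(−0.000723 × 400) = 0.748862
R(limit switch) = exp(−0.000201 × 400) = 0.922747
R(blade encoder) = exp(−0.0000352 × 400) = 0.986019
Parallel (pitch motor and battery backup unit): 1 − (1 − 0.755784)(1 − 0.748862) = 0.938668
Series (slip-ring assembly and [0.938668]): 0.862776 × 0.938668 = 0.809860
Parallel ([0.809860], limit switch, and blade encoder): 1 − (1 − 0.809860)(1 − 0.922747)(1 − 0.986019) = 0.9998

0.9998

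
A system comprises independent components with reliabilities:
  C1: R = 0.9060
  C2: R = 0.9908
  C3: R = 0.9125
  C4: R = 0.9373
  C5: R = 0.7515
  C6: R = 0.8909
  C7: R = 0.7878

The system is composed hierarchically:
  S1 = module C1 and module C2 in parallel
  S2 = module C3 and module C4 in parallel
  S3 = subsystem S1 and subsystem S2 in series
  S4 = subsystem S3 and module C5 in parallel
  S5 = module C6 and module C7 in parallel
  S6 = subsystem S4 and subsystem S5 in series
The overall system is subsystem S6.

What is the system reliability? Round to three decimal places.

0.975

Parallel (C1 and C2): 1 − (1 − 0.90600)(1 − 0.99080) = 0.99914
Parallel (C3 and C4): 1 − (1 − 0.91250)(1 − 0.93730) = 0.99451
Series ([0.99914] and [0.99451]): 0.99914 × 0.99451 = 0.99365
Parallel ([0.99365] and C5): 1 − (1 − 0.99365)(1 − 0.75150) = 0.99842
Parallel (C6 and C7): 1 − (1 − 0.89090)(1 − 0.78780) = 0.97685
Series ([0.99842] and [0.97685]): 0.99842 × 0.97685 = 0.975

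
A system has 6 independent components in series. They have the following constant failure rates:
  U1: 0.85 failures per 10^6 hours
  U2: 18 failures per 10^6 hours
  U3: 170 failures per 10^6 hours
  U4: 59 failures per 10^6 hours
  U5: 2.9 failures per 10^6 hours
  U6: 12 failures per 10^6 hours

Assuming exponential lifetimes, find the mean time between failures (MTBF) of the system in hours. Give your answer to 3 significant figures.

Series of exponential components: λ_sys = Σ λ_i
λ_sys = 0.00000085 + 0.000018 + 0.00017 + 0.000059 + 0.0000029 + 0.000012 = 2.6275e-04 /h
MTBF = 1 / λ_sys = 3810 h

3810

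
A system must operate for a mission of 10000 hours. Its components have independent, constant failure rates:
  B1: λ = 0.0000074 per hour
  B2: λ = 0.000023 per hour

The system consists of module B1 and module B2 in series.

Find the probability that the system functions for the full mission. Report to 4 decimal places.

R(B1) = exp(−0.0000074 × 10000) = 0.928672
R(B2) = exp(−0.000023 × 10000) = 0.794534
Series (B1 and B2): 0.928672 × 0.794534 = 0.7379

0.7379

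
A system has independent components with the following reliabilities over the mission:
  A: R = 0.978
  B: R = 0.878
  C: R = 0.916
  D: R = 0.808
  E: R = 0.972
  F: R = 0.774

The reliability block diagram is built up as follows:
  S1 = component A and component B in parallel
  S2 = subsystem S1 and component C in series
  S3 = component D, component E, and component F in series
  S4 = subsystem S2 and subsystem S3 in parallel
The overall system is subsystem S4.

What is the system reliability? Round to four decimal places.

0.9661

Parallel (A and B): 1 − (1 − 0.978000)(1 − 0.878000) = 0.997316
Series ([0.997316] and C): 0.997316 × 0.916000 = 0.913541
Series (D, E, and F): 0.808000 × 0.972000 × 0.774000 = 0.607881
Parallel ([0.913541] and [0.607881]): 1 − (1 − 0.913541)(1 − 0.607881) = 0.9661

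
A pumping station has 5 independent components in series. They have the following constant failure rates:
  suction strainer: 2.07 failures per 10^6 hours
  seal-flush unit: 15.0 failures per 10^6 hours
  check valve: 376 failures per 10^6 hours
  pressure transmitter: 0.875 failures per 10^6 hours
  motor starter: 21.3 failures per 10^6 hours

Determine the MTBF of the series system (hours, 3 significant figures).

Series of exponential components: λ_sys = Σ λ_i
λ_sys = 0.00000207 + 0.0000150 + 0.000376 + 0.000000875 + 0.0000213 = 4.1524e-04 /h
MTBF = 1 / λ_sys = 2410 h

2410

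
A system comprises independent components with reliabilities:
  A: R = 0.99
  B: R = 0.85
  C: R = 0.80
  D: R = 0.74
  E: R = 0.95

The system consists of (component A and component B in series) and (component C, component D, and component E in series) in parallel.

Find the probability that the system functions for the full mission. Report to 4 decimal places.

0.9306

Series (A and B): 0.990000 × 0.850000 = 0.841500
Series (C, D, and E): 0.800000 × 0.740000 × 0.950000 = 0.562400
Parallel ([0.841500] and [0.562400]): 1 − (1 − 0.841500)(1 − 0.562400) = 0.9306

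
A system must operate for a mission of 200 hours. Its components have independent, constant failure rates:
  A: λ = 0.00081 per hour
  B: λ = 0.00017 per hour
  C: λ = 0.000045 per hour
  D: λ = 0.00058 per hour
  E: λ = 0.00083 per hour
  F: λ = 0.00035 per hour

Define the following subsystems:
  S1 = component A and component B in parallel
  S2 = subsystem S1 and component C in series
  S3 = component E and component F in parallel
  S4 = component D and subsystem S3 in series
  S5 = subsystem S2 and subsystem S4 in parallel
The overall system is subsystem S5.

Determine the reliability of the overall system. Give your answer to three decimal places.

R(A) = exp(−0.00081 × 200) = 0.85044
R(B) = exp(−0.00017 × 200) = 0.96657
R(C) = exp(−0.000045 × 200) = 0.99104
R(D) = exp(−0.00058 × 200) = 0.89048
R(E) = exp(−0.00083 × 200) = 0.84705
R(F) = exp(−0.00035 × 200) = 0.93239
Parallel (A and B): 1 − (1 − 0.85044)(1 − 0.96657) = 0.99500
Series ([0.99500] and C): 0.99500 × 0.99104 = 0.98608
Parallel (E and F): 1 − (1 − 0.84705)(1 − 0.93239) = 0.98966
Series (D and [0.98966]): 0.89048 × 0.98966 = 0.88127
Parallel ([0.98608] and [0.88127]): 1 − (1 − 0.98608)(1 − 0.88127) = 0.998

0.998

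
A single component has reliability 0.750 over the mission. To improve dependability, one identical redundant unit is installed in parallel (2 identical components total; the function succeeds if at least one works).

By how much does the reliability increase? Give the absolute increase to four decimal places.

R_before = 0.750
R_after = 1 − (1 − 0.750)^2 = 0.9375
ΔR = 0.9375 − 0.750 = 0.1875

0.1875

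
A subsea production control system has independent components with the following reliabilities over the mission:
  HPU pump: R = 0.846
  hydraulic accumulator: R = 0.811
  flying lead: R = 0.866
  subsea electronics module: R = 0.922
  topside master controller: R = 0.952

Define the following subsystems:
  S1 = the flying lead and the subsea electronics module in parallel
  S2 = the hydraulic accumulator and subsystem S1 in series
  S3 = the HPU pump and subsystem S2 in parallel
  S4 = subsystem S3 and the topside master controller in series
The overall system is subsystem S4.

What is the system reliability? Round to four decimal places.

Parallel (flying lead and subsea electronics module): 1 − (1 − 0.866000)(1 − 0.922000) = 0.989548
Series (hydraulic accumulator and [0.989548]): 0.811000 × 0.989548 = 0.802523
Parallel (HPU pump and [0.802523]): 1 − (1 − 0.846000)(1 − 0.802523) = 0.969589
Series ([0.969589] and topside master controller): 0.969589 × 0.952000 = 0.9230

0.9230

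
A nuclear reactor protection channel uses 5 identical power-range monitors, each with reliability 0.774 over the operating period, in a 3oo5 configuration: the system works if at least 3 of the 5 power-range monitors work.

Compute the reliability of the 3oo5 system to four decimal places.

R = Σ_{i=3}^{5} C(5,i) p^i (1−p)^{5−i} with p = 0.774
C(5,3)·0.774^3·0.226^2 = 0.236832
C(5,4)·0.774^4·0.226^1 = 0.405548
C(5,5)·0.774^5·0.226^0 = 0.277782
Sum = 0.9202

0.9202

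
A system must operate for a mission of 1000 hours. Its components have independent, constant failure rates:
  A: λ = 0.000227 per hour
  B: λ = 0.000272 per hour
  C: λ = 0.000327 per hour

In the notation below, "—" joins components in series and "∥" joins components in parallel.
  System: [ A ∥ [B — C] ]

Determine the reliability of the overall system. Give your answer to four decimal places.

R(A) = exp(−0.000227 × 1000) = 0.796921
R(B) = exp(−0.000272 × 1000) = 0.761854
R(C) = exp(−0.000327 × 1000) = 0.721084
Series (B and C): 0.761854 × 0.721084 = 0.549361
Parallel (A and [0.549361]): 1 − (1 − 0.796921)(1 − 0.549361) = 0.9085

0.9085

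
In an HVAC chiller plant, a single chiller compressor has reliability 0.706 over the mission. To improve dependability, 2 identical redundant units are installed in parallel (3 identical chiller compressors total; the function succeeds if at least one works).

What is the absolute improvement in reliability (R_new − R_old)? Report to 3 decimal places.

0.269

R_before = 0.706
R_after = 1 − (1 − 0.706)^3 = 0.975
ΔR = 0.975 − 0.706 = 0.269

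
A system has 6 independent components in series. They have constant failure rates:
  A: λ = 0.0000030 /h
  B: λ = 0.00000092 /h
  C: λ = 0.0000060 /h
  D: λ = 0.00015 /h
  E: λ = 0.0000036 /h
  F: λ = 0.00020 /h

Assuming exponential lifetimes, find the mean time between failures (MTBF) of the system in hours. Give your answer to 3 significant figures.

Series of exponential components: λ_sys = Σ λ_i
λ_sys = 0.0000030 + 0.00000092 + 0.0000060 + 0.00015 + 0.0000036 + 0.00020 = 3.6352e-04 /h
MTBF = 1 / λ_sys = 2750 h

2750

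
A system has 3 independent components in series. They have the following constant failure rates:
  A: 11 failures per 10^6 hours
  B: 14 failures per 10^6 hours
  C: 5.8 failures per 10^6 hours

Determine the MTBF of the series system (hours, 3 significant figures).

Series of exponential components: λ_sys = Σ λ_i
λ_sys = 0.000011 + 0.000014 + 0.0000058 = 3.0800e-05 /h
MTBF = 1 / λ_sys = 32500 h

32500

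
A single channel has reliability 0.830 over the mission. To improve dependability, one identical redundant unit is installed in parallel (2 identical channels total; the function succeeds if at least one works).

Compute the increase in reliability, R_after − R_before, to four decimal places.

R_before = 0.830
R_after = 1 − (1 − 0.830)^2 = 0.9711
ΔR = 0.9711 − 0.830 = 0.1411

0.1411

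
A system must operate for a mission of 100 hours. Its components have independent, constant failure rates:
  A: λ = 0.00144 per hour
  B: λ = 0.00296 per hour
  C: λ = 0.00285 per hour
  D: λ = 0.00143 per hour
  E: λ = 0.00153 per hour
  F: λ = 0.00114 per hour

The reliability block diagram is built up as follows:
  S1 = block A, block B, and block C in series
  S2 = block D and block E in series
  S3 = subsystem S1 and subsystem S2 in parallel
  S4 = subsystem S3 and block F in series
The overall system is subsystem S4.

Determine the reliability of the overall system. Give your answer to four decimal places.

R(A) = exp(−0.00144 × 100) = 0.865888
R(B) = exp(−0.00296 × 100) = 0.743787
R(C) = exp(−0.00285 × 100) = 0.752014
R(D) = exp(−0.00143 × 100) = 0.866754
R(E) = exp(−0.00153 × 100) = 0.858130
R(F) = exp(−0.00114 × 100) = 0.892258
Series (A, B, and C): 0.865888 × 0.743787 × 0.752014 = 0.484324
Series (D and E): 0.866754 × 0.858130 = 0.743788
Parallel ([0.484324] and [0.743788]): 1 − (1 − 0.484324)(1 − 0.743788) = 0.867878
Series ([0.867878] and F): 0.867878 × 0.892258 = 0.7744

0.7744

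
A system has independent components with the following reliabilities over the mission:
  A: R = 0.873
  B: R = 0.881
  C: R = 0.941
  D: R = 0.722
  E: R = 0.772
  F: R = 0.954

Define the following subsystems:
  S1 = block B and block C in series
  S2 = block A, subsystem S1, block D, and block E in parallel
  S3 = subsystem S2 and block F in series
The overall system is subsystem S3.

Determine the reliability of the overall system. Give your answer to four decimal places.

Series (B and C): 0.881000 × 0.941000 = 0.829021
Parallel (A, [0.829021], D, and E): 1 − (1 − 0.873000)(1 − 0.829021)(1 − 0.722000)(1 − 0.772000) = 0.998624
Series ([0.998624] and F): 0.998624 × 0.954000 = 0.9527

0.9527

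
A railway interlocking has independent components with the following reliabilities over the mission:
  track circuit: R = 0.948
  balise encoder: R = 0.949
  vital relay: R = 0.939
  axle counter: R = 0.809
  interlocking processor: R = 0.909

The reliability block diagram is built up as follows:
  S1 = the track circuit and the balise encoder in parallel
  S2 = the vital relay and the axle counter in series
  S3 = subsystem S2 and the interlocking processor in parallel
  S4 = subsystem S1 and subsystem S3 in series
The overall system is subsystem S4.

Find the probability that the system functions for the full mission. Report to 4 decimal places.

Parallel (track circuit and balise encoder): 1 − (1 − 0.948000)(1 − 0.949000) = 0.997348
Series (vital relay and axle counter): 0.939000 × 0.809000 = 0.759651
Parallel ([0.759651] and interlocking processor): 1 − (1 − 0.759651)(1 − 0.909000) = 0.978128
Series ([0.997348] and [0.978128]): 0.997348 × 0.978128 = 0.9755

0.9755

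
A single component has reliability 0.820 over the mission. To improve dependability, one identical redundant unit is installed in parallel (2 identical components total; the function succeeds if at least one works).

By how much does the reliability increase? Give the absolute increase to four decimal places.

R_before = 0.820
R_after = 1 − (1 − 0.820)^2 = 0.9676
ΔR = 0.9676 − 0.820 = 0.1476

0.1476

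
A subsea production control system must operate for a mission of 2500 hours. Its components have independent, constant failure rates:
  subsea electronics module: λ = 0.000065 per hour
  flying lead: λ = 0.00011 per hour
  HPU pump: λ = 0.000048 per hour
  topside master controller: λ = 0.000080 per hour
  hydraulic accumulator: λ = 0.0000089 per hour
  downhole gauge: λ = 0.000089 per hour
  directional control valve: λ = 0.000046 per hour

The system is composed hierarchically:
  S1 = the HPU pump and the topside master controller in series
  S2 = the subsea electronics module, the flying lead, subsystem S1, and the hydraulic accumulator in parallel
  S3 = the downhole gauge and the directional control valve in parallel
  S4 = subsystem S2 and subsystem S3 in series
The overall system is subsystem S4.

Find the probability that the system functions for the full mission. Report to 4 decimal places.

R(subsea electronics module) = exp(−0.000065 × 2500) = 0.850016
R(flying lead) = exp(−0.00011 × 2500) = 0.759572
R(HPU pump) = exp(−0.000048 × 2500) = 0.886920
R(topside master controller) = exp(−0.000080 × 2500) = 0.818731
R(hydraulic accumulator) = exp(−0.0000089 × 2500) = 0.977996
R(downhole gauge) = exp(−0.000089 × 2500) = 0.800515
R(directional control valve) = exp(−0.000046 × 2500) = 0.891366
Series (HPU pump and topside master controller): 0.886920 × 0.818731 = 0.726149
Parallel (subsea electronics module, flying lead, [0.726149], and hydraulic accumulator): 1 − (1 − 0.850016)(1 − 0.759572)(1 − 0.726149)(1 − 0.977996) = 0.999783
Parallel (downhole gauge and directional control valve): 1 − (1 − 0.800515)(1 − 0.891366) = 0.978329
Series ([0.999783] and [0.978329]): 0.999783 × 0.978329 = 0.9781

0.9781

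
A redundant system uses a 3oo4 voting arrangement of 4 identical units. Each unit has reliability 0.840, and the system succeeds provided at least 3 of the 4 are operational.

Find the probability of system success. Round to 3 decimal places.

0.877

R = Σ_{i=3}^{4} C(4,i) p^i (1−p)^{4−i} with p = 0.840
C(4,3)·0.840^3·0.160^1 = 0.37933
C(4,4)·0.840^4·0.160^0 = 0.49787
Sum = 0.877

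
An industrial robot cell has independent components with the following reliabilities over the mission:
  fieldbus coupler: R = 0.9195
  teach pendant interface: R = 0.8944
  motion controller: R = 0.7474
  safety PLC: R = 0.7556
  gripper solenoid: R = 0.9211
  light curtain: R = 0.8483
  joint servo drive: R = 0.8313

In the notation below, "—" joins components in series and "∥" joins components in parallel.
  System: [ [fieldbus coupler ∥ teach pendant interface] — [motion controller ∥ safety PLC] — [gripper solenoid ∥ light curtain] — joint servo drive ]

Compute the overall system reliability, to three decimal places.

Parallel (fieldbus coupler and teach pendant interface): 1 − (1 − 0.91950)(1 − 0.89440) = 0.99150
Parallel (motion controller and safety PLC): 1 − (1 − 0.74740)(1 − 0.75560) = 0.93826
Parallel (gripper solenoid and light curtain): 1 − (1 − 0.92110)(1 − 0.84830) = 0.98803
Series ([0.99150], [0.93826], [0.98803], and joint servo drive): 0.99150 × 0.93826 × 0.98803 × 0.83130 = 0.764

0.764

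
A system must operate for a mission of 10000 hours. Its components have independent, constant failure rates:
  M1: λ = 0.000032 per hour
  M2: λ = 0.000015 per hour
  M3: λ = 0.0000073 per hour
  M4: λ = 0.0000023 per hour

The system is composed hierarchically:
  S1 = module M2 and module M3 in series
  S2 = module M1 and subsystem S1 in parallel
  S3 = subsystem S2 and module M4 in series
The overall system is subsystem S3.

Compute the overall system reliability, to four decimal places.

0.9238

R(M1) = exp(−0.000032 × 10000) = 0.726149
R(M2) = exp(−0.000015 × 10000) = 0.860708
R(M3) = exp(−0.0000073 × 10000) = 0.929601
R(M4) = exp(−0.0000023 × 10000) = 0.977262
Series (M2 and M3): 0.860708 × 0.929601 = 0.800115
Parallel (M1 and [0.800115]): 1 − (1 − 0.726149)(1 − 0.800115) = 0.945261
Series ([0.945261] and M4): 0.945261 × 0.977262 = 0.9238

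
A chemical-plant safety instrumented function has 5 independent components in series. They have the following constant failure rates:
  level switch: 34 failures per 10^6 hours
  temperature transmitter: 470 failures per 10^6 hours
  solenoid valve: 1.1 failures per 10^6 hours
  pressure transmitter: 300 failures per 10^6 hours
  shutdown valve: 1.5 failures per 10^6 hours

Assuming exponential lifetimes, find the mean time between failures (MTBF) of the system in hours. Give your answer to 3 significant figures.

1240

Series of exponential components: λ_sys = Σ λ_i
λ_sys = 0.000034 + 0.00047 + 0.0000011 + 0.00030 + 0.0000015 = 8.0660e-04 /h
MTBF = 1 / λ_sys = 1240 h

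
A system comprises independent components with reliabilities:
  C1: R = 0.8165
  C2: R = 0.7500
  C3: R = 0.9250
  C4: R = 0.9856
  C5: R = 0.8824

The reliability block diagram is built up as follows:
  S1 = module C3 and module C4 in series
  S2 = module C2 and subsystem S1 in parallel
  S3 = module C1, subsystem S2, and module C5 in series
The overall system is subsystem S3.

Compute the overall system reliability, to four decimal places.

0.7046

Series (C3 and C4): 0.925000 × 0.985600 = 0.911680
Parallel (C2 and [0.911680]): 1 − (1 − 0.750000)(1 − 0.911680) = 0.977920
Series (C1, [0.977920], and C5): 0.816500 × 0.977920 × 0.882400 = 0.7046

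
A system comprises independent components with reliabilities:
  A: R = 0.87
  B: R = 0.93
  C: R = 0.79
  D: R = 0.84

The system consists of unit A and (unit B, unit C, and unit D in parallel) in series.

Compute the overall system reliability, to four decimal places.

Parallel (B, C, and D): 1 − (1 − 0.930000)(1 − 0.790000)(1 − 0.840000) = 0.997648
Series (A and [0.997648]): 0.870000 × 0.997648 = 0.8680

0.8680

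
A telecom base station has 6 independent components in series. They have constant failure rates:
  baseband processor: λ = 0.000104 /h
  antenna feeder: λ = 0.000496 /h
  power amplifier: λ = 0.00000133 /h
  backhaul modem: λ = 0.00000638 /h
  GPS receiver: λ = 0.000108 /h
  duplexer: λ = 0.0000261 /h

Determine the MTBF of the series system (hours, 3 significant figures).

Series of exponential components: λ_sys = Σ λ_i
λ_sys = 0.000104 + 0.000496 + 0.00000133 + 0.00000638 + 0.000108 + 0.0000261 = 7.4181e-04 /h
MTBF = 1 / λ_sys = 1350 h

1350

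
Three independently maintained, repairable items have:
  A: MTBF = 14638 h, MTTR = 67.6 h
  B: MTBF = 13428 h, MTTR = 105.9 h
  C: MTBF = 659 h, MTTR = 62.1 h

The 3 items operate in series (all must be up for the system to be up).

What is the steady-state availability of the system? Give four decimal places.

0.9026

A(A) = MTBF/(MTBF+MTTR) = 14638/(14638+67.6) = 0.995403
A(B) = MTBF/(MTBF+MTTR) = 13428/(13428+105.9) = 0.992175
A(C) = MTBF/(MTBF+MTTR) = 659/(659+62.1) = 0.913882
Series availability: 0.995403 × 0.992175 × 0.913882 = 0.9026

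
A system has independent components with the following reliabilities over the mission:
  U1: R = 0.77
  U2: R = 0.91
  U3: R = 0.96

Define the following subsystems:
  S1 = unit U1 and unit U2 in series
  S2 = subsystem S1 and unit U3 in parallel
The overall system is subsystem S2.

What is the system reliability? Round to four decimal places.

Series (U1 and U2): 0.770000 × 0.910000 = 0.700700
Parallel ([0.700700] and U3): 1 − (1 − 0.700700)(1 − 0.960000) = 0.9880

0.9880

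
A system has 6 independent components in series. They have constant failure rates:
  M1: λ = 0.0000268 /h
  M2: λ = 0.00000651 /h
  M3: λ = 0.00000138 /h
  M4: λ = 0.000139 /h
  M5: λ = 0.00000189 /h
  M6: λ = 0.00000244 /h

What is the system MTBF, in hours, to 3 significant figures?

5620

Series of exponential components: λ_sys = Σ λ_i
λ_sys = 0.0000268 + 0.00000651 + 0.00000138 + 0.000139 + 0.00000189 + 0.00000244 = 1.7802e-04 /h
MTBF = 1 / λ_sys = 5620 h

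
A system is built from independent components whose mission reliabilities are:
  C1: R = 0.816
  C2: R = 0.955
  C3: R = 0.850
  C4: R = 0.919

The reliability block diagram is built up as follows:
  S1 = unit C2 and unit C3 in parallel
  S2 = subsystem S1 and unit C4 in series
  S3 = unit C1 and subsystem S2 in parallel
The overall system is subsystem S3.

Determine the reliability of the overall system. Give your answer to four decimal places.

0.9840

Parallel (C2 and C3): 1 − (1 − 0.955000)(1 − 0.850000) = 0.993250
Series ([0.993250] and C4): 0.993250 × 0.919000 = 0.912797
Parallel (C1 and [0.912797]): 1 − (1 − 0.816000)(1 − 0.912797) = 0.9840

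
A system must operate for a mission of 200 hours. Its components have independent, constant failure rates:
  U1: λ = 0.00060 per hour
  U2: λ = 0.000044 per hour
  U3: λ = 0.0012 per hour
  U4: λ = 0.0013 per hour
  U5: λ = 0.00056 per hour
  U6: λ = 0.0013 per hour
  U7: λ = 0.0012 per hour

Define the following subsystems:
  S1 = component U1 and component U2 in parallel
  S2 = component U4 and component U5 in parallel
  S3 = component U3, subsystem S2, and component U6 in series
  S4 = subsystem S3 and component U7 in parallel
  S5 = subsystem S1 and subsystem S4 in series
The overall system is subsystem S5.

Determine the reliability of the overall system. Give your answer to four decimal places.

0.9120

R(U1) = exp(−0.00060 × 200) = 0.886920
R(U2) = exp(−0.000044 × 200) = 0.991239
R(U3) = exp(−0.0012 × 200) = 0.786628
R(U4) = exp(−0.0013 × 200) = 0.771052
R(U5) = exp(−0.00056 × 200) = 0.894044
R(U6) = exp(−0.0013 × 200) = 0.771052
R(U7) = exp(−0.0012 × 200) = 0.786628
Parallel (U1 and U2): 1 − (1 − 0.886920)(1 − 0.991239) = 0.999009
Parallel (U4 and U5): 1 − (1 − 0.771052)(1 − 0.894044) = 0.975742
Series (U3, [0.975742], and U6): 0.786628 × 0.975742 × 0.771052 = 0.591818
Parallel ([0.591818] and U7): 1 − (1 − 0.591818)(1 − 0.786628) = 0.912905
Series ([0.999009] and [0.912905]): 0.999009 × 0.912905 = 0.9120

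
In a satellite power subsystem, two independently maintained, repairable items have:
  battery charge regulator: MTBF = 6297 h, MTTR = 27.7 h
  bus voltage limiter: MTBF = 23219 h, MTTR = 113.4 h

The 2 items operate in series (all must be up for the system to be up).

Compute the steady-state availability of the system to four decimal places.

A(battery charge regulator) = MTBF/(MTBF+MTTR) = 6297/(6297+27.7) = 0.995620
A(bus voltage limiter) = MTBF/(MTBF+MTTR) = 23219/(23219+113.4) = 0.995140
Series availability: 0.995620 × 0.995140 = 0.9908

0.9908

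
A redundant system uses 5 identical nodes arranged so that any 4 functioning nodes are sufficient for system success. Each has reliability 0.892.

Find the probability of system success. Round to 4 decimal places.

R = Σ_{i=4}^{5} C(5,i) p^i (1−p)^{5−i} with p = 0.892
C(5,4)·0.892^4·0.108^1 = 0.341864
C(5,5)·0.892^5·0.108^0 = 0.564708
Sum = 0.9066

0.9066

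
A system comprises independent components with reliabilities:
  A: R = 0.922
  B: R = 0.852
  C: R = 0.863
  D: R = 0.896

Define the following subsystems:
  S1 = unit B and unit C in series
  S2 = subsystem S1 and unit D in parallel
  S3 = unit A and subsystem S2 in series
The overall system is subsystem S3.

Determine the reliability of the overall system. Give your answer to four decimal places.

0.8966

Series (B and C): 0.852000 × 0.863000 = 0.735276
Parallel ([0.735276] and D): 1 − (1 − 0.735276)(1 − 0.896000) = 0.972469
Series (A and [0.972469]): 0.922000 × 0.972469 = 0.8966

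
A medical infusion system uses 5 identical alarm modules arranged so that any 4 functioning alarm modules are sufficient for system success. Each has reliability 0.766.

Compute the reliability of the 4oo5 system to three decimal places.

R = Σ_{i=4}^{5} C(5,i) p^i (1−p)^{5−i} with p = 0.766
C(5,4)·0.766^4·0.234^1 = 0.40281
C(5,5)·0.766^5·0.234^0 = 0.26372
Sum = 0.667

0.667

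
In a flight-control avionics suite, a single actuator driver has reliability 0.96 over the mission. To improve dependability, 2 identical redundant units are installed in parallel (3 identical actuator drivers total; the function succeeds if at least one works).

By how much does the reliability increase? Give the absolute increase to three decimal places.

R_before = 0.96
R_after = 1 − (1 − 0.96)^3 = 1.000
ΔR = 1.000 − 0.96 = 0.040

0.040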